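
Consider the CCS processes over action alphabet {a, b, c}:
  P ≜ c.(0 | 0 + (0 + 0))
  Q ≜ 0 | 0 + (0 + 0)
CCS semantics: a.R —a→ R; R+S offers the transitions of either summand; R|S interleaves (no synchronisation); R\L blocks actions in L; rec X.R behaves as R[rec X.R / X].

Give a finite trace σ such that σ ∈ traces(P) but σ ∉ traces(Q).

P's transition system — 2 states:
  u0 = c.(0 | 0 + (0 + 0)) has moves —c→ u1
  u1 = 0 | 0 + (0 + 0) has moves stopped
Q's transition system — 1 states:
  v0 = 0 | 0 + (0 + 0) has moves stopped
Trace ⟨c⟩ through P, begin at {u0}:
  [1] c ⇒ {u1}
  ✓ P
Trace ⟨c⟩ through Q, begin at {v0}:
  [1] c ⇒ ∅  — Q cannot continue

c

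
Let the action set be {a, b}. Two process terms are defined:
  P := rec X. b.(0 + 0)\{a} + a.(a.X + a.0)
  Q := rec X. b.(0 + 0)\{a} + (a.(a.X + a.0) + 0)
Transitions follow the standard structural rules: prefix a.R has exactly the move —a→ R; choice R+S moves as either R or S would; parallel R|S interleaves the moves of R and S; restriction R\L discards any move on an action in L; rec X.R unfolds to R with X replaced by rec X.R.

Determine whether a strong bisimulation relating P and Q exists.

P's transition system — 4 states:
  s0 = rec X. b.(0 + 0)\{a} + a.(a.X + a.0) | ··a··> s1, ··b··> s2
  s1 = a.(rec X. b.(0 + 0)\{a} + a.(a.X + a.0)) + a.0 | ··a··> s0, ··a··> s3
  s2 = (0 + 0)\{a} | ∅
  s3 = 0 | ∅
Q's transition system — 4 states:
  t0 = rec X. b.(0 + 0)\{a} + (a.(a.X + a.0) + 0) | ··a··> t1, ··b··> t2
  t1 = a.(rec X. b.(0 + 0)\{a} + (a.(a.X + a.0) + 0)) + a.0 | ··a··> t0, ··a··> t3
  t2 = (0 + 0)\{a} | ∅
  t3 = 0 | ∅
Partition-refinement fixed point:
  B0 = {s0, t0}
  B1 = {s1, t1}
  B2 = {s2, s3, t2, t3}
s0 ∈ B0, t0 ∈ B0 → same block

bisimilar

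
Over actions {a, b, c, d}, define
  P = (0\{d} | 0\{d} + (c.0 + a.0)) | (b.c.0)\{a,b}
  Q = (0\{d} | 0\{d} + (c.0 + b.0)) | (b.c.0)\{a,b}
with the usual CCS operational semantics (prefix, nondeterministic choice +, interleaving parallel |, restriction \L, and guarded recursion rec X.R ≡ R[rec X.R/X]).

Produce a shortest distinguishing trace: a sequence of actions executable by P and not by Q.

LTS(P): 2 reachable states
  u0 = (0\{d} | 0\{d} + (c.0 + a.0)) | (b.c.0)\{a,b} → =a=> u1, =c=> u1
  u1 = 0 | (b.c.0)\{a,b} → ·
LTS(Q): 2 reachable states
  v0 = (0\{d} | 0\{d} + (c.0 + b.0)) | (b.c.0)\{a,b} → =b=> v1, =c=> v1
  v1 = 0 | (b.c.0)\{a,b} → ·
Run σ = ⟨a⟩ on P: start {u0}
  after a @ step 1: {u1}
  — P admits the full trace.
Run σ = ⟨a⟩ on Q: start {v0}
  after a @ step 1: no successor for Q

a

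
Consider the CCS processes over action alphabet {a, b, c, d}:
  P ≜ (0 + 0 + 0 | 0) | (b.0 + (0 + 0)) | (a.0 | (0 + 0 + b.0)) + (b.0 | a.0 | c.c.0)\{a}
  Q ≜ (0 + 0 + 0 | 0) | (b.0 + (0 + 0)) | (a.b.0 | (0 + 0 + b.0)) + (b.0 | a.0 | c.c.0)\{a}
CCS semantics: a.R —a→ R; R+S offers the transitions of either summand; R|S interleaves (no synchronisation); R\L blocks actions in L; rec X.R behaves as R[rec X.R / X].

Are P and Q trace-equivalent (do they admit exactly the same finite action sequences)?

Reachable graph of P (13 states):
  m0 = (0 + 0 + 0 | 0) | (b.0 + (0 + 0)) | (a.0 | (0 + 0 + b.0)) + (b.0 | a.0 | c.c.0)\{a} | -a-> m1, -b-> m2, -b-> m3, -b-> m4, -c-> m5
  m1 = (0 + 0 + 0 | 0) | (b.0 + (0 + 0)) | (0 | (0 + 0 + b.0)) | -b-> m6, -b-> m7
  m2 = (0 + 0 + 0 | 0) | (b.0 + (0 + 0)) | (a.0 | 0) | -a-> m6, -b-> m8
  m3 = (0 + 0 + 0 | 0) | 0 | (a.0 | (0 + 0 + b.0)) | -a-> m7, -b-> m8
  m4 = (0 | a.0 | c.c.0)\{a} | -c-> m9
  m5 = (b.0 | a.0 | c.0)\{a} | -b-> m9, -c-> m10
  m6 = (0 + 0 + 0 | 0) | (b.0 + (0 + 0)) | (0 | 0) | -b-> m11
  m7 = (0 + 0 + 0 | 0) | 0 | (0 | (0 + 0 + b.0)) | -b-> m11
  m8 = (0 + 0 + 0 | 0) | 0 | (a.0 | 0) | -a-> m11
  m9 = (0 | a.0 | c.0)\{a} | -c-> m12
  m10 = (b.0 | a.0 | 0)\{a} | -b-> m12
  m11 = (0 + 0 + 0 | 0) | 0 | (0 | 0) | ∅
  m12 = (0 | a.0 | 0)\{a} | ∅
Reachable graph of Q (17 states):
  n0 = (0 + 0 + 0 | 0) | (b.0 + (0 + 0)) | (a.b.0 | (0 + 0 + b.0)) + (b.0 | a.0 | c.c.0)\{a} | -a-> n1, -b-> n2, -b-> n3, -b-> n4, -c-> n5
  n1 = (0 + 0 + 0 | 0) | (b.0 + (0 + 0)) | (b.0 | (0 + 0 + b.0)) | -b-> n6, -b-> n7, -b-> n8
  n2 = (0 + 0 + 0 | 0) | (b.0 + (0 + 0)) | (a.b.0 | 0) | -a-> n7, -b-> n9
  n3 = (0 + 0 + 0 | 0) | 0 | (a.b.0 | (0 + 0 + b.0)) | -a-> n8, -b-> n9
  n4 = (0 | a.0 | c.c.0)\{a} | -c-> n10
  n5 = (b.0 | a.0 | c.0)\{a} | -b-> n10, -c-> n11
  n6 = (0 + 0 + 0 | 0) | (b.0 + (0 + 0)) | (0 | (0 + 0 + b.0)) | -b-> n12, -b-> n13
  n7 = (0 + 0 + 0 | 0) | (b.0 + (0 + 0)) | (b.0 | 0) | -b-> n12, -b-> n14
  n8 = (0 + 0 + 0 | 0) | 0 | (b.0 | (0 + 0 + b.0)) | -b-> n13, -b-> n14
  n9 = (0 + 0 + 0 | 0) | 0 | (a.b.0 | 0) | -a-> n14
  n10 = (0 | a.0 | c.0)\{a} | -c-> n15
  n11 = (b.0 | a.0 | 0)\{a} | -b-> n15
  n12 = (0 + 0 + 0 | 0) | (b.0 + (0 + 0)) | (0 | 0) | -b-> n16
  n13 = (0 + 0 + 0 | 0) | 0 | (0 | (0 + 0 + b.0)) | -b-> n16
  n14 = (0 + 0 + 0 | 0) | 0 | (b.0 | 0) | -b-> n16
  n15 = (0 | a.0 | 0)\{a} | ∅
  n16 = (0 + 0 + 0 | 0) | 0 | (0 | 0) | ∅
Run σ = ⟨abbb⟩ on Q: start {n0}
  [1] a ⇒ {n1}
  [2] b ⇒ {n6, n7, n8}
  [3] b ⇒ {n12, n13, n14}
  [4] b ⇒ {n16}
  — Q admits the full trace.
Run σ = ⟨abbb⟩ on P: start {m0}
  [1] a ⇒ {m1}
  [2] b ⇒ {m6, m7}
  [3] b ⇒ {m11}
  [4] b ⇒ ∅ (P stuck)

trace-distinct — witness ⟨abbb⟩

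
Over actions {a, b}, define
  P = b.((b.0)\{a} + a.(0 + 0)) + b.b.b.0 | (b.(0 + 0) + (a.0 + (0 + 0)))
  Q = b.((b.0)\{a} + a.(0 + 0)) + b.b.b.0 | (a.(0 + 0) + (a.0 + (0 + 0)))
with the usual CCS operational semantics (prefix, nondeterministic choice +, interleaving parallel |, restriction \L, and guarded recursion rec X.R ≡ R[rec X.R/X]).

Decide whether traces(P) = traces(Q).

LTS(P): 15 reachable states
  u0 = b.((b.0)\{a} + a.(0 + 0)) + b.b.b.0 | (b.(0 + 0) + (a.0 + (0 + 0))) → -a-> u1, -b-> u2, -b-> u3, -b-> u4
  u1 = b.b.b.0 | 0 → -b-> u5
  u2 = (b.0)\{a} + a.(0 + 0) → -a-> u6, -b-> u7
  u3 = b.b.0 | (b.(0 + 0) + (a.0 + (0 + 0))) → -a-> u5, -b-> u8, -b-> u9
  u4 = b.b.b.0 | (0 + 0) → -b-> u9
  u5 = b.b.0 | 0 → -b-> u10
  u6 = 0 + 0 → ∅
  u7 = 0\{a} → ∅
  u8 = b.0 | (b.(0 + 0) + (a.0 + (0 + 0))) → -a-> u10, -b-> u11, -b-> u12
  u9 = b.b.0 | (0 + 0) → -b-> u12
  u10 = b.0 | 0 → -b-> u13
  u11 = 0 | (b.(0 + 0) + (a.0 + (0 + 0))) → -a-> u13, -b-> u14
  u12 = b.0 | (0 + 0) → -b-> u14
  u13 = 0 | 0 → ∅
  u14 = 0 | (0 + 0) → ∅
LTS(Q): 15 reachable states
  v0 = b.((b.0)\{a} + a.(0 + 0)) + b.b.b.0 | (a.(0 + 0) + (a.0 + (0 + 0))) → -a-> v1, -a-> v2, -b-> v3, -b-> v4
  v1 = b.b.b.0 | (0 + 0) → -b-> v5
  v2 = b.b.b.0 | 0 → -b-> v6
  v3 = (b.0)\{a} + a.(0 + 0) → -a-> v7, -b-> v8
  v4 = b.b.0 | (a.(0 + 0) + (a.0 + (0 + 0))) → -a-> v5, -a-> v6, -b-> v9
  v5 = b.b.0 | (0 + 0) → -b-> v10
  v6 = b.b.0 | 0 → -b-> v11
  v7 = 0 + 0 → ∅
  v8 = 0\{a} → ∅
  v9 = b.0 | (a.(0 + 0) + (a.0 + (0 + 0))) → -a-> v10, -a-> v11, -b-> v12
  v10 = b.0 | (0 + 0) → -b-> v13
  v11 = b.0 | 0 → -b-> v14
  v12 = 0 | (a.(0 + 0) + (a.0 + (0 + 0))) → -a-> v13, -a-> v14
  v13 = 0 | (0 + 0) → ∅
  v14 = 0 | 0 → ∅
Trace ⟨bbbb⟩ through P, begin at {u0}:
  [1] b ⇒ {u2, u3, u4}
  [2] b ⇒ {u7, u8, u9}
  [3] b ⇒ {u11, u12}
  [4] b ⇒ {u14}
  ✓ P
Trace ⟨bbbb⟩ through Q, begin at {v0}:
  [1] b ⇒ {v3, v4}
  [2] b ⇒ {v8, v9}
  [3] b ⇒ {v12}
  [4] b ⇒ no successor for Q

trace-distinct — witness ⟨bbbb⟩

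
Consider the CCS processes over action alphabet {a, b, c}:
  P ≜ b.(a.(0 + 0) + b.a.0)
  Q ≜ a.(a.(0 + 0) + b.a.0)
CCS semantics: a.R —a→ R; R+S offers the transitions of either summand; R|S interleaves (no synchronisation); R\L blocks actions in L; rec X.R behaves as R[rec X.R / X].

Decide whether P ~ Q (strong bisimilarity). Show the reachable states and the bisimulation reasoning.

P ≁ Q

Reachable graph of P (5 states):
  s0 = b.(a.(0 + 0) + b.a.0) → —b→ s1
  s1 = a.(0 + 0) + b.a.0 → —a→ s2, —b→ s3
  s2 = 0 + 0 → stopped
  s3 = a.0 → —a→ s4
  s4 = 0 → stopped
Reachable graph of Q (5 states):
  t0 = a.(a.(0 + 0) + b.a.0) → —a→ t1
  t1 = a.(0 + 0) + b.a.0 → —a→ t2, —b→ t3
  t2 = 0 + 0 → stopped
  t3 = a.0 → —a→ t4
  t4 = 0 → stopped
Coarsest stable partition (strong bisimilarity classes):
  B0 = {s0}
  B1 = {s1, t1}
  B2 = {s2, s4, t2, t4}
  B3 = {s3, t3}
  B4 = {t0}
s0 ∈ B0, t0 ∈ B4 → different blocks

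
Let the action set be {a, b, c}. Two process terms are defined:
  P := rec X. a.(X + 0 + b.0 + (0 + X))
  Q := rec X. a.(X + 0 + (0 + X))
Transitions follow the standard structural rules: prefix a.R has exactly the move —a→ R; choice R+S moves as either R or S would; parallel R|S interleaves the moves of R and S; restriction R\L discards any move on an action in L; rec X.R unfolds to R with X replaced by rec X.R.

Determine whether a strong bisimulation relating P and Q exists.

LTS(P): 3 reachable states
  m0 = rec X. a.(X + 0 + b.0 + (0 + X)) has moves =a=> m1
  m1 = (rec X. a.(X + 0 + b.0 + (0 + X))) + 0 + b.0 + (0 + (rec X. a.(X + 0 + b.0 + (0 + X)))) has moves =a=> m1, =b=> m2
  m2 = 0 has moves (no moves)
LTS(Q): 2 reachable states
  n0 = rec X. a.(X + 0 + (0 + X)) has moves =a=> n1
  n1 = (rec X. a.(X + 0 + (0 + X))) + 0 + (0 + (rec X. a.(X + 0 + (0 + X)))) has moves =a=> n1
Bisimilarity quotient blocks:
  B0 = {m0}
  B1 = {m1}
  B2 = {m2}
  B3 = {n0, n1}
m0 ∈ B0, n0 ∈ B3 → different blocks

NO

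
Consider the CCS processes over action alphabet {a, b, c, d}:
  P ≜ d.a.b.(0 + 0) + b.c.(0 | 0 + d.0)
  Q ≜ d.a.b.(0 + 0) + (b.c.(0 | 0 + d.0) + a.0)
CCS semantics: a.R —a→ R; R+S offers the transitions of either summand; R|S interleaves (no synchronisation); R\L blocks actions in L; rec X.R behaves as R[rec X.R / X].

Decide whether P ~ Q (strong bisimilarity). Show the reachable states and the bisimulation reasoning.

Reachable graph of P (7 states):
  s0 = d.a.b.(0 + 0) + b.c.(0 | 0 + d.0) :: —b→ s1, —d→ s2
  s1 = c.(0 | 0 + d.0) :: —c→ s3
  s2 = a.b.(0 + 0) :: —a→ s4
  s3 = 0 | 0 + d.0 :: —d→ s5
  s4 = b.(0 + 0) :: —b→ s6
  s5 = 0 :: deadlocked
  s6 = 0 + 0 :: deadlocked
Reachable graph of Q (7 states):
  t0 = d.a.b.(0 + 0) + (b.c.(0 | 0 + d.0) + a.0) :: —a→ t1, —b→ t2, —d→ t3
  t1 = 0 :: deadlocked
  t2 = c.(0 | 0 + d.0) :: —c→ t4
  t3 = a.b.(0 + 0) :: —a→ t5
  t4 = 0 | 0 + d.0 :: —d→ t1
  t5 = b.(0 + 0) :: —b→ t6
  t6 = 0 + 0 :: deadlocked
Partition-refinement fixed point:
  B0 = {s0}
  B1 = {s2, t3}
  B2 = {s4, t5}
  B3 = {s5, s6, t1, t6}
  B4 = {s1, t2}
  B5 = {s3, t4}
  B6 = {t0}
s0 ∈ B0, t0 ∈ B6 → different blocks

not bisimilar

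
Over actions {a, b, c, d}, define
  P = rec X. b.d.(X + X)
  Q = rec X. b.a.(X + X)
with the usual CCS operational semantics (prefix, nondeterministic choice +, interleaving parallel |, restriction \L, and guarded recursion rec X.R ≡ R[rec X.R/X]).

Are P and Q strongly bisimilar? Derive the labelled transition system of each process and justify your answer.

P's transition system — 3 states:
  m0 = rec X. b.d.(X + X) has moves ··b··> m1
  m1 = d.((rec X. b.d.(X + X)) + (rec X. b.d.(X + X))) has moves ··d··> m2
  m2 = (rec X. b.d.(X + X)) + (rec X. b.d.(X + X)) has moves ··b··> m1
Q's transition system — 3 states:
  n0 = rec X. b.a.(X + X) has moves ··b··> n1
  n1 = a.((rec X. b.a.(X + X)) + (rec X. b.a.(X + X))) has moves ··a··> n2
  n2 = (rec X. b.a.(X + X)) + (rec X. b.a.(X + X)) has moves ··b··> n1
Partition-refinement fixed point:
  B0 = {m0, m2}
  B1 = {m1}
  B2 = {n0, n2}
  B3 = {n1}
m0 ∈ B0, n0 ∈ B2 → different blocks

not bisimilar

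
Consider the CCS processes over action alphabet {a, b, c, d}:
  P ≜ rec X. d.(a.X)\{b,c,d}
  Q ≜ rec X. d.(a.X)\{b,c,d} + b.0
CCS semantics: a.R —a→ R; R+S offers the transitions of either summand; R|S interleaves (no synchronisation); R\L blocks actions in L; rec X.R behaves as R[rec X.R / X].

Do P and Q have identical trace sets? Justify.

trace-distinct — witness ⟨b⟩

LTS(P): 3 reachable states
  u0 = rec X. d.(a.X)\{b,c,d} :: ··d··> u1
  u1 = (a.(rec X. d.(a.X)\{b,c,d}))\{b,c,d} :: ··a··> u2
  u2 = (rec X. d.(a.X)\{b,c,d})\{b,c,d} :: (no moves)
LTS(Q): 4 reachable states
  v0 = rec X. d.(a.X)\{b,c,d} + b.0 :: ··b··> v1, ··d··> v2
  v1 = 0 :: (no moves)
  v2 = (a.(rec X. d.(a.X)\{b,c,d} + b.0))\{b,c,d} :: ··a··> v3
  v3 = (rec X. d.(a.X)\{b,c,d} + b.0)\{b,c,d} :: (no moves)
Run σ = ⟨b⟩ on Q: start {v0}
  [1] b ⇒ {v1}
  — Q admits the full trace.
Run σ = ⟨b⟩ on P: start {u0}
  [1] b ⇒ ∅ (P stuck)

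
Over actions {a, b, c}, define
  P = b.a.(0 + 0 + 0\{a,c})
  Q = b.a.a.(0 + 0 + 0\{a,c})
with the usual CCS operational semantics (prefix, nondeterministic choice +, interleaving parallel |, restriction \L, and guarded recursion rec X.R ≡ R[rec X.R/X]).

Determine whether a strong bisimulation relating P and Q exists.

P ≁ Q

Reachable graph of P (3 states):
  m0 = b.a.(0 + 0 + 0\{a,c}) :: —b→ m1
  m1 = a.(0 + 0 + 0\{a,c}) :: —a→ m2
  m2 = 0 + 0 + 0\{a,c} :: stopped
Reachable graph of Q (4 states):
  n0 = b.a.a.(0 + 0 + 0\{a,c}) :: —b→ n1
  n1 = a.a.(0 + 0 + 0\{a,c}) :: —a→ n2
  n2 = a.(0 + 0 + 0\{a,c}) :: —a→ n3
  n3 = 0 + 0 + 0\{a,c} :: stopped
Partition-refinement fixed point:
  B0 = {m0}
  B1 = {m1, n2}
  B2 = {m2, n3}
  B3 = {n0}
  B4 = {n1}
m0 ∈ B0, n0 ∈ B3 → different blocks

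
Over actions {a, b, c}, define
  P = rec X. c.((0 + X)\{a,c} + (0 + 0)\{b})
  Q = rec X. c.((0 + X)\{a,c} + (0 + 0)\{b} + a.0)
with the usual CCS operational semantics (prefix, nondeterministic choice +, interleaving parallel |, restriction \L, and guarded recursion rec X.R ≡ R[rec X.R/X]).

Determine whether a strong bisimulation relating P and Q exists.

Reachable graph of P (2 states):
  u0 = rec X. c.((0 + X)\{a,c} + (0 + 0)\{b}) | -c-> u1
  u1 = (0 + (rec X. c.((0 + X)\{a,c} + (0 + 0)\{b})))\{a,c} + (0 + 0)\{b} | deadlocked
Reachable graph of Q (3 states):
  v0 = rec X. c.((0 + X)\{a,c} + (0 + 0)\{b} + a.0) | -c-> v1
  v1 = (0 + (rec X. c.((0 + X)\{a,c} + (0 + 0)\{b} + a.0)))\{a,c} + (0 + 0)\{b} + a.0 | -a-> v2
  v2 = 0 | deadlocked
Partition-refinement fixed point:
  B0 = {u0}
  B1 = {u1, v2}
  B2 = {v0}
  B3 = {v1}
u0 ∈ B0, v0 ∈ B2 → different blocks

P ≁ Q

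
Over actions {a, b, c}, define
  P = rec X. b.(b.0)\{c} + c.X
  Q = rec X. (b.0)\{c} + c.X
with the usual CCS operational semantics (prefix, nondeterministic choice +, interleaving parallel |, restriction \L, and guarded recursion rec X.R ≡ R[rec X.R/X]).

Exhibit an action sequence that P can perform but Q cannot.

LTS(P): 3 reachable states
  m0 = rec X. b.(b.0)\{c} + c.X has moves -b-> m1, -c-> m0
  m1 = (b.0)\{c} has moves -b-> m2
  m2 = 0\{c} has moves (no moves)
LTS(Q): 2 reachable states
  n0 = rec X. (b.0)\{c} + c.X has moves -b-> n1, -c-> n0
  n1 = 0\{c} has moves (no moves)
Run σ = ⟨bb⟩ on P: start {m0}
  step 1 (b): {m1}
  step 2 (b): {m2}
  P completes σ.
Run σ = ⟨bb⟩ on Q: start {n0}
  step 1 (b): {n1}
  step 2 (b): ∅ (Q stuck)

bb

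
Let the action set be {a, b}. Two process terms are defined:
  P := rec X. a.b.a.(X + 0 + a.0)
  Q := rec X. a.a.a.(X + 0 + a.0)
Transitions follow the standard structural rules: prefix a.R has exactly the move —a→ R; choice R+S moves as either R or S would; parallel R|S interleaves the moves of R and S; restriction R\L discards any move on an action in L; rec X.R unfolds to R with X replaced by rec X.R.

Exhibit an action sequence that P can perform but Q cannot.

P's transition system — 5 states:
  s0 = rec X. a.b.a.(X + 0 + a.0) has moves --a--▸ s1
  s1 = b.a.((rec X. a.b.a.(X + 0 + a.0)) + 0 + a.0) has moves --b--▸ s2
  s2 = a.((rec X. a.b.a.(X + 0 + a.0)) + 0 + a.0) has moves --a--▸ s3
  s3 = (rec X. a.b.a.(X + 0 + a.0)) + 0 + a.0 has moves --a--▸ s1, --a--▸ s4
  s4 = 0 has moves deadlocked
Q's transition system — 5 states:
  t0 = rec X. a.a.a.(X + 0 + a.0) has moves --a--▸ t1
  t1 = a.a.((rec X. a.a.a.(X + 0 + a.0)) + 0 + a.0) has moves --a--▸ t2
  t2 = a.((rec X. a.a.a.(X + 0 + a.0)) + 0 + a.0) has moves --a--▸ t3
  t3 = (rec X. a.a.a.(X + 0 + a.0)) + 0 + a.0 has moves --a--▸ t1, --a--▸ t4
  t4 = 0 has moves deadlocked
Trace ⟨ab⟩ through P, begin at {s0}:
  step 1 (a): {s1}
  step 2 (b): {s2}
  — P admits the full trace.
Trace ⟨ab⟩ through Q, begin at {t0}:
  step 1 (a): {t1}
  step 2 (b): ∅  — Q cannot continue

ab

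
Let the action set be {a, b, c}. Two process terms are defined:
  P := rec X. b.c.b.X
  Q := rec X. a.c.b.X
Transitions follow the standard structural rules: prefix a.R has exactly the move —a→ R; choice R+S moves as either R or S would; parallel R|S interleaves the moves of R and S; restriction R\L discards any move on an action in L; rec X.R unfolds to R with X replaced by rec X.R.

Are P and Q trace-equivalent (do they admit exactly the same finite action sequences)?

traces(P) ≠ traces(Q) — witness ⟨b⟩

Reachable graph of P (3 states):
  p0 = rec X. b.c.b.X ⊢ —b→ p1
  p1 = c.b.(rec X. b.c.b.X) ⊢ —c→ p2
  p2 = b.(rec X. b.c.b.X) ⊢ —b→ p0
Reachable graph of Q (3 states):
  q0 = rec X. a.c.b.X ⊢ —a→ q1
  q1 = c.b.(rec X. a.c.b.X) ⊢ —c→ q2
  q2 = b.(rec X. a.c.b.X) ⊢ —b→ q0
Run σ = ⟨b⟩ on P: start {p0}
  [1] b ⇒ {p1}
  — P admits the full trace.
Run σ = ⟨b⟩ on Q: start {q0}
  [1] b ⇒ ∅ (Q stuck)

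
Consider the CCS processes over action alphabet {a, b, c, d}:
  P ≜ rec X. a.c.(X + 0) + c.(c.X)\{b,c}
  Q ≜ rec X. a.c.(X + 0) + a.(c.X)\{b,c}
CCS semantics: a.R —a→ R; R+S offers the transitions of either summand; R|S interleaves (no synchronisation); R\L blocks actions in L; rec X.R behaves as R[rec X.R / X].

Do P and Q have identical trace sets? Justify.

trace-distinct — witness ⟨c⟩

Reachable graph of P (4 states):
  u0 = rec X. a.c.(X + 0) + c.(c.X)\{b,c} has moves --a--▸ u1, --c--▸ u2
  u1 = c.((rec X. a.c.(X + 0) + c.(c.X)\{b,c}) + 0) has moves --c--▸ u3
  u2 = (c.(rec X. a.c.(X + 0) + c.(c.X)\{b,c}))\{b,c} has moves (no moves)
  u3 = (rec X. a.c.(X + 0) + c.(c.X)\{b,c}) + 0 has moves --a--▸ u1, --c--▸ u2
Reachable graph of Q (4 states):
  v0 = rec X. a.c.(X + 0) + a.(c.X)\{b,c} has moves --a--▸ v1, --a--▸ v2
  v1 = (c.(rec X. a.c.(X + 0) + a.(c.X)\{b,c}))\{b,c} has moves (no moves)
  v2 = c.((rec X. a.c.(X + 0) + a.(c.X)\{b,c}) + 0) has moves --c--▸ v3
  v3 = (rec X. a.c.(X + 0) + a.(c.X)\{b,c}) + 0 has moves --a--▸ v1, --a--▸ v2
Run σ = ⟨c⟩ on P: start {u0}
  step 1 (c): {u2}
  ✓ P
Run σ = ⟨c⟩ on Q: start {v0}
  step 1 (c): no successor for Q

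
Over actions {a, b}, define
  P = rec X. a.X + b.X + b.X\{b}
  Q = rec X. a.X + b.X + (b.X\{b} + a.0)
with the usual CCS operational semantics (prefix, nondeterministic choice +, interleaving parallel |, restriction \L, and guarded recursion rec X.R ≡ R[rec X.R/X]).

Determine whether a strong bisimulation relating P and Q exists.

P ≁ Q

Reachable graph of P (2 states):
  p0 = rec X. a.X + b.X + b.X\{b} has moves --a--▸ p0, --b--▸ p0, --b--▸ p1
  p1 = (rec X. a.X + b.X + b.X\{b})\{b} has moves --a--▸ p1
Reachable graph of Q (4 states):
  q0 = rec X. a.X + b.X + (b.X\{b} + a.0) has moves --a--▸ q0, --a--▸ q1, --b--▸ q0, --b--▸ q2
  q1 = 0 has moves deadlocked
  q2 = (rec X. a.X + b.X + (b.X\{b} + a.0))\{b} has moves --a--▸ q2, --a--▸ q3
  q3 = 0\{b} has moves deadlocked
Partition-refinement fixed point:
  B0 = {p0}
  B1 = {p1}
  B2 = {q0}
  B3 = {q1, q3}
  B4 = {q2}
p0 ∈ B0, q0 ∈ B2 → different blocks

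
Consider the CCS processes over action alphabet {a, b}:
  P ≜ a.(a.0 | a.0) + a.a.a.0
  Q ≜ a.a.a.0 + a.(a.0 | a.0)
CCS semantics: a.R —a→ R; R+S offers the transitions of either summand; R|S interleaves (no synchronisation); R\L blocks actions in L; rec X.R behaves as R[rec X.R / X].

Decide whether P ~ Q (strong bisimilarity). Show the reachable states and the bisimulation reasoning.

bisimilar

P's transition system — 8 states:
  s0 = a.(a.0 | a.0) + a.a.a.0 → ··a··> s1, ··a··> s2
  s1 = a.0 | a.0 → ··a··> s3, ··a··> s4
  s2 = a.a.0 → ··a··> s5
  s3 = 0 | a.0 → ··a··> s6
  s4 = a.0 | 0 → ··a··> s6
  s5 = a.0 → ··a··> s7
  s6 = 0 | 0 → ∅
  s7 = 0 → ∅
Q's transition system — 8 states:
  t0 = a.a.a.0 + a.(a.0 | a.0) → ··a··> t1, ··a··> t2
  t1 = a.0 | a.0 → ··a··> t3, ··a··> t4
  t2 = a.a.0 → ··a··> t5
  t3 = 0 | a.0 → ··a··> t6
  t4 = a.0 | 0 → ··a··> t6
  t5 = a.0 → ··a··> t7
  t6 = 0 | 0 → ∅
  t7 = 0 → ∅
Coarsest stable partition (strong bisimilarity classes):
  B0 = {s0, t0}
  B1 = {s1, s2, t1, t2}
  B2 = {s3, s4, s5, t3, t4, t5}
  B3 = {s6, s7, t6, t7}
s0 ∈ B0, t0 ∈ B0 → same block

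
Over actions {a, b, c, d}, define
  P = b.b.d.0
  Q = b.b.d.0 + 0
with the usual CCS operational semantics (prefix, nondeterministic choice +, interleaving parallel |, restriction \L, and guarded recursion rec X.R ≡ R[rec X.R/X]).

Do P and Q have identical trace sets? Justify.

LTS(P): 4 reachable states
  s0 = b.b.d.0 ⊢ -b-> s1
  s1 = b.d.0 ⊢ -b-> s2
  s2 = d.0 ⊢ -d-> s3
  s3 = 0 ⊢ deadlocked
LTS(Q): 4 reachable states
  t0 = b.b.d.0 + 0 ⊢ -b-> t1
  t1 = b.d.0 ⊢ -b-> t2
  t2 = d.0 ⊢ -d-> t3
  t3 = 0 ⊢ deadlocked
Coarsest stable partition (strong bisimilarity classes):
  B0 = {s0, t0}
  B1 = {s1, t1}
  B2 = {s2, t2}
  B3 = {s3, t3}
s0 ∈ B0, t0 ∈ B0 → same block
Bisimilar ⇒ trace-equivalent.

trace-equivalent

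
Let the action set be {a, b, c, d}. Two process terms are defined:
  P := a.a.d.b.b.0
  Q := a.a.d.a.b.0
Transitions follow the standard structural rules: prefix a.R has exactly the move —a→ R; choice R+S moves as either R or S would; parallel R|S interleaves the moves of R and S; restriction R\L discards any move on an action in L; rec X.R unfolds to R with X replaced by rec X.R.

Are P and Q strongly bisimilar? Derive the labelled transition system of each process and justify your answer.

Reachable graph of P (6 states):
  u0 = a.a.d.b.b.0 has moves -a-> u1
  u1 = a.d.b.b.0 has moves -a-> u2
  u2 = d.b.b.0 has moves -d-> u3
  u3 = b.b.0 has moves -b-> u4
  u4 = b.0 has moves -b-> u5
  u5 = 0 has moves ·
Reachable graph of Q (6 states):
  v0 = a.a.d.a.b.0 has moves -a-> v1
  v1 = a.d.a.b.0 has moves -a-> v2
  v2 = d.a.b.0 has moves -d-> v3
  v3 = a.b.0 has moves -a-> v4
  v4 = b.0 has moves -b-> v5
  v5 = 0 has moves ·
Coarsest stable partition (strong bisimilarity classes):
  B0 = {u0}
  B1 = {u1}
  B2 = {u2}
  B3 = {u3}
  B4 = {u4, v4}
  B5 = {u5, v5}
  B6 = {v0}
  B7 = {v1}
  B8 = {v2}
  B9 = {v3}
u0 ∈ B0, v0 ∈ B6 → different blocks

not bisimilar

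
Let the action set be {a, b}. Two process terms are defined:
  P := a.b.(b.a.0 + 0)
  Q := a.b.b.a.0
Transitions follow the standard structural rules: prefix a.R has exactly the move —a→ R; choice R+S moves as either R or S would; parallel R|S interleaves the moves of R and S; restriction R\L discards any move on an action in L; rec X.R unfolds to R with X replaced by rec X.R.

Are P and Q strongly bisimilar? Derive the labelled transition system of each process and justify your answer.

bisimilar

Reachable graph of P (5 states):
  p0 = a.b.(b.a.0 + 0) → --a--▸ p1
  p1 = b.(b.a.0 + 0) → --b--▸ p2
  p2 = b.a.0 + 0 → --b--▸ p3
  p3 = a.0 → --a--▸ p4
  p4 = 0 → stopped
Reachable graph of Q (5 states):
  q0 = a.b.b.a.0 → --a--▸ q1
  q1 = b.b.a.0 → --b--▸ q2
  q2 = b.a.0 → --b--▸ q3
  q3 = a.0 → --a--▸ q4
  q4 = 0 → stopped
Partition-refinement fixed point:
  B0 = {p0, q0}
  B1 = {p1, q1}
  B2 = {p2, q2}
  B3 = {p3, q3}
  B4 = {p4, q4}
p0 ∈ B0, q0 ∈ B0 → same block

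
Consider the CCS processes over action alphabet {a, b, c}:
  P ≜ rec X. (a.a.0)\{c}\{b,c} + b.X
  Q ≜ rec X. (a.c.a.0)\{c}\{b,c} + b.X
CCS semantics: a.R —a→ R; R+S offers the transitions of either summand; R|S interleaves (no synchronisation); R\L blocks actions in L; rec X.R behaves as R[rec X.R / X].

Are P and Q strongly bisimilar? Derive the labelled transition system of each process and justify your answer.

P ≁ Q

Reachable graph of P (3 states):
  u0 = rec X. (a.a.0)\{c}\{b,c} + b.X → ··a··> u1, ··b··> u0
  u1 = (a.0)\{c}\{b,c} → ··a··> u2
  u2 = 0\{c}\{b,c} → deadlocked
Reachable graph of Q (2 states):
  v0 = rec X. (a.c.a.0)\{c}\{b,c} + b.X → ··a··> v1, ··b··> v0
  v1 = (c.a.0)\{c}\{b,c} → deadlocked
Coarsest stable partition (strong bisimilarity classes):
  B0 = {u0}
  B1 = {u1}
  B2 = {u2, v1}
  B3 = {v0}
u0 ∈ B0, v0 ∈ B3 → different blocks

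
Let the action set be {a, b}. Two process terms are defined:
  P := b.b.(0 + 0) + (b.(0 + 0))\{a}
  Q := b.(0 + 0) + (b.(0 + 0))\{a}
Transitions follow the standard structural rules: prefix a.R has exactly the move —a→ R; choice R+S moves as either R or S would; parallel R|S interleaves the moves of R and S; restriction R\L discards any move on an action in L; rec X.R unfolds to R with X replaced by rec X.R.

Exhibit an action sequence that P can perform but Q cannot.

P's transition system — 4 states:
  m0 = b.b.(0 + 0) + (b.(0 + 0))\{a} ⊢ —b→ m1, —b→ m2
  m1 = (0 + 0)\{a} ⊢ ∅
  m2 = b.(0 + 0) ⊢ —b→ m3
  m3 = 0 + 0 ⊢ ∅
Q's transition system — 3 states:
  n0 = b.(0 + 0) + (b.(0 + 0))\{a} ⊢ —b→ n1, —b→ n2
  n1 = (0 + 0)\{a} ⊢ ∅
  n2 = 0 + 0 ⊢ ∅
Run σ = ⟨bb⟩ on P: start {m0}
  step 1 (b): {m1, m2}
  step 2 (b): {m3}
  ✓ P
Run σ = ⟨bb⟩ on Q: start {n0}
  step 1 (b): {n1, n2}
  step 2 (b): ∅  — Q cannot continue

bb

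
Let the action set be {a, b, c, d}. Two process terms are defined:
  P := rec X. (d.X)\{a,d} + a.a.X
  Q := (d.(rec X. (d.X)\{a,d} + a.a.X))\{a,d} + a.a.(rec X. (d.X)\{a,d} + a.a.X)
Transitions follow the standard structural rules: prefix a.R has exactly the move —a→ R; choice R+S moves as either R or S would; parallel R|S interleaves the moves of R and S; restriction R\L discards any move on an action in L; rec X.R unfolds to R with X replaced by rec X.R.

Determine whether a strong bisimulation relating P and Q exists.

Reachable graph of P (2 states):
  s0 = rec X. (d.X)\{a,d} + a.a.X | -a-> s1
  s1 = a.(rec X. (d.X)\{a,d} + a.a.X) | -a-> s0
Reachable graph of Q (3 states):
  t0 = (d.(rec X. (d.X)\{a,d} + a.a.X))\{a,d} + a.a.(rec X. (d.X)\{a,d} + a.a.X) | -a-> t1
  t1 = a.(rec X. (d.X)\{a,d} + a.a.X) | -a-> t2
  t2 = rec X. (d.X)\{a,d} + a.a.X | -a-> t1
Bisimilarity quotient blocks:
  B0 = {s0, s1, t0, t1, t2}
s0 ∈ B0, t0 ∈ B0 → same block

bisimilar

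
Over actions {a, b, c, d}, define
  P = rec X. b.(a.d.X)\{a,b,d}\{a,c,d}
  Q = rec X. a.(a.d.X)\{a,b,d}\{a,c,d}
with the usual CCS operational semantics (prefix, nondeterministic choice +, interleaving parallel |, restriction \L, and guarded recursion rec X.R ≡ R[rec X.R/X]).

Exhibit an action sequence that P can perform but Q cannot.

LTS(P): 2 reachable states
  m0 = rec X. b.(a.d.X)\{a,b,d}\{a,c,d} has moves =b=> m1
  m1 = (a.d.(rec X. b.(a.d.X)\{a,b,d}\{a,c,d}))\{a,b,d}\{a,c,d} has moves (no moves)
LTS(Q): 2 reachable states
  n0 = rec X. a.(a.d.X)\{a,b,d}\{a,c,d} has moves =a=> n1
  n1 = (a.d.(rec X. a.(a.d.X)\{a,b,d}\{a,c,d}))\{a,b,d}\{a,c,d} has moves (no moves)
Run σ = ⟨b⟩ on P: start {m0}
  after b @ step 1: {m1}
  P completes σ.
Run σ = ⟨b⟩ on Q: start {n0}
  after b @ step 1: no successor for Q

b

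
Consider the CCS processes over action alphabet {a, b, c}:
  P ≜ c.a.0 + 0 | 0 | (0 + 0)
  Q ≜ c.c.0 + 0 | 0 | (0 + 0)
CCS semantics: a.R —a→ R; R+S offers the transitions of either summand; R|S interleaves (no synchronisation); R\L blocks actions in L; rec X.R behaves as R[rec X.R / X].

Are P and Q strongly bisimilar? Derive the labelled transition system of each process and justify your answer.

P's transition system — 3 states:
  m0 = c.a.0 + 0 | 0 | (0 + 0) ⊢ —c→ m1
  m1 = a.0 ⊢ —a→ m2
  m2 = 0 ⊢ ·
Q's transition system — 3 states:
  n0 = c.c.0 + 0 | 0 | (0 + 0) ⊢ —c→ n1
  n1 = c.0 ⊢ —c→ n2
  n2 = 0 ⊢ ·
Coarsest stable partition (strong bisimilarity classes):
  B0 = {m0}
  B1 = {m1}
  B2 = {m2, n2}
  B3 = {n0}
  B4 = {n1}
m0 ∈ B0, n0 ∈ B3 → different blocks

not bisimilar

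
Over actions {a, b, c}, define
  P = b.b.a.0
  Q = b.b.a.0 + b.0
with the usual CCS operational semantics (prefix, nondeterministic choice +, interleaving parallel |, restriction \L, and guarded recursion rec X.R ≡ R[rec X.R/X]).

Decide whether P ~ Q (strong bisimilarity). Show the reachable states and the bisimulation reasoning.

not bisimilar

LTS(P): 4 reachable states
  m0 = b.b.a.0 has moves -b-> m1
  m1 = b.a.0 has moves -b-> m2
  m2 = a.0 has moves -a-> m3
  m3 = 0 has moves ·
LTS(Q): 4 reachable states
  n0 = b.b.a.0 + b.0 has moves -b-> n1, -b-> n2
  n1 = 0 has moves ·
  n2 = b.a.0 has moves -b-> n3
  n3 = a.0 has moves -a-> n1
Partition-refinement fixed point:
  B0 = {m0}
  B1 = {m1, n2}
  B2 = {m2, n3}
  B3 = {m3, n1}
  B4 = {n0}
m0 ∈ B0, n0 ∈ B4 → different blocks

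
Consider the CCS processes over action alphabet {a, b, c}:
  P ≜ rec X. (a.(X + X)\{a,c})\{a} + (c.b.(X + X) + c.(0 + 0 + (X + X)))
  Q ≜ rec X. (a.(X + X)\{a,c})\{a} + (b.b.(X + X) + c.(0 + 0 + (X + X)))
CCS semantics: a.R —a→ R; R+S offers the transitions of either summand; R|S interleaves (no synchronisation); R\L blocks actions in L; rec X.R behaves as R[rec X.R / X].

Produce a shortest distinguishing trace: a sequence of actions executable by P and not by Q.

LTS(P): 4 reachable states
  s0 = rec X. (a.(X + X)\{a,c})\{a} + (c.b.(X + X) + c.(0 + 0 + (X + X))) :: -c-> s1, -c-> s2
  s1 = 0 + 0 + ((rec X. (a.(X + X)\{a,c})\{a} + (c.b.(X + X) + c.(0 + 0 + (X + X)))) + (rec X. (a.(X + X)\{a,c})\{a} + (c.b.(X + X) + c.(0 + 0 + (X + X))))) :: -c-> s1, -c-> s2
  s2 = b.((rec X. (a.(X + X)\{a,c})\{a} + (c.b.(X + X) + c.(0 + 0 + (X + X)))) + (rec X. (a.(X + X)\{a,c})\{a} + (c.b.(X + X) + c.(0 + 0 + (X + X))))) :: -b-> s3
  s3 = (rec X. (a.(X + X)\{a,c})\{a} + (c.b.(X + X) + c.(0 + 0 + (X + X)))) + (rec X. (a.(X + X)\{a,c})\{a} + (c.b.(X + X) + c.(0 + 0 + (X + X)))) :: -c-> s1, -c-> s2
LTS(Q): 4 reachable states
  t0 = rec X. (a.(X + X)\{a,c})\{a} + (b.b.(X + X) + c.(0 + 0 + (X + X))) :: -b-> t1, -c-> t2
  t1 = b.((rec X. (a.(X + X)\{a,c})\{a} + (b.b.(X + X) + c.(0 + 0 + (X + X)))) + (rec X. (a.(X + X)\{a,c})\{a} + (b.b.(X + X) + c.(0 + 0 + (X + X))))) :: -b-> t3
  t2 = 0 + 0 + ((rec X. (a.(X + X)\{a,c})\{a} + (b.b.(X + X) + c.(0 + 0 + (X + X)))) + (rec X. (a.(X + X)\{a,c})\{a} + (b.b.(X + X) + c.(0 + 0 + (X + X))))) :: -b-> t1, -c-> t2
  t3 = (rec X. (a.(X + X)\{a,c})\{a} + (b.b.(X + X) + c.(0 + 0 + (X + X)))) + (rec X. (a.(X + X)\{a,c})\{a} + (b.b.(X + X) + c.(0 + 0 + (X + X)))) :: -b-> t1, -c-> t2
Executing cbc from P (initial set {s0}):
  [1] c ⇒ {s1, s2}
  [2] b ⇒ {s3}
  [3] c ⇒ {s1, s2}
  P completes σ.
Executing cbc from Q (initial set {t0}):
  [1] c ⇒ {t2}
  [2] b ⇒ {t1}
  [3] c ⇒ no successor for Q

cbc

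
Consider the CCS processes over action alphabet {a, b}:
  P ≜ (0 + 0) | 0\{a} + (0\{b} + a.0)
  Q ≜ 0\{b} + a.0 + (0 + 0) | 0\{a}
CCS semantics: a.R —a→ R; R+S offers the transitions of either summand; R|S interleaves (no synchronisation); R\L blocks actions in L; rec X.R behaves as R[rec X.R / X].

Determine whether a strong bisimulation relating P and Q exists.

YES

P's transition system — 2 states:
  s0 = (0 + 0) | 0\{a} + (0\{b} + a.0) :: --a--▸ s1
  s1 = 0 :: deadlocked
Q's transition system — 2 states:
  t0 = 0\{b} + a.0 + (0 + 0) | 0\{a} :: --a--▸ t1
  t1 = 0 :: deadlocked
Bisimilarity quotient blocks:
  B0 = {s0, t0}
  B1 = {s1, t1}
s0 ∈ B0, t0 ∈ B0 → same block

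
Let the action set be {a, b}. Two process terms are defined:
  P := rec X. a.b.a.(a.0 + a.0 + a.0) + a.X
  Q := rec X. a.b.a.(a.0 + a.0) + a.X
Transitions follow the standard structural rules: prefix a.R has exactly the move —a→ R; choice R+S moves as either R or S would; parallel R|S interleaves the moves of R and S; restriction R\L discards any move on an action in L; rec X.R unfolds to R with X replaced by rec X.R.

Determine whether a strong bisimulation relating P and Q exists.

P ~ Q

LTS(P): 5 reachable states
  p0 = rec X. a.b.a.(a.0 + a.0 + a.0) + a.X → —a→ p0, —a→ p1
  p1 = b.a.(a.0 + a.0 + a.0) → —b→ p2
  p2 = a.(a.0 + a.0 + a.0) → —a→ p3
  p3 = a.0 + a.0 + a.0 → —a→ p4
  p4 = 0 → ·
LTS(Q): 5 reachable states
  q0 = rec X. a.b.a.(a.0 + a.0) + a.X → —a→ q0, —a→ q1
  q1 = b.a.(a.0 + a.0) → —b→ q2
  q2 = a.(a.0 + a.0) → —a→ q3
  q3 = a.0 + a.0 → —a→ q4
  q4 = 0 → ·
Partition-refinement fixed point:
  B0 = {p0, q0}
  B1 = {p1, q1}
  B2 = {p2, q2}
  B3 = {p3, q3}
  B4 = {p4, q4}
p0 ∈ B0, q0 ∈ B0 → same block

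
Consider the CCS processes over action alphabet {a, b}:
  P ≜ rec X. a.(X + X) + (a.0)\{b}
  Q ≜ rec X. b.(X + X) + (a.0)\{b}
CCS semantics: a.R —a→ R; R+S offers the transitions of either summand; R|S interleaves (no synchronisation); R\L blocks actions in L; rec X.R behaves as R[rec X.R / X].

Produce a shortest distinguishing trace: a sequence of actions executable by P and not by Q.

P's transition system — 3 states:
  p0 = rec X. a.(X + X) + (a.0)\{b} ⊢ -a-> p1, -a-> p2
  p1 = (rec X. a.(X + X) + (a.0)\{b}) + (rec X. a.(X + X) + (a.0)\{b}) ⊢ -a-> p1, -a-> p2
  p2 = 0\{b} ⊢ stopped
Q's transition system — 3 states:
  q0 = rec X. b.(X + X) + (a.0)\{b} ⊢ -a-> q1, -b-> q2
  q1 = 0\{b} ⊢ stopped
  q2 = (rec X. b.(X + X) + (a.0)\{b}) + (rec X. b.(X + X) + (a.0)\{b}) ⊢ -a-> q1, -b-> q2
Run σ = ⟨aa⟩ on P: start {p0}
  [1] a ⇒ {p1, p2}
  [2] a ⇒ {p1, p2}
  — P admits the full trace.
Run σ = ⟨aa⟩ on Q: start {q0}
  [1] a ⇒ {q1}
  [2] a ⇒ ∅ (Q stuck)

aa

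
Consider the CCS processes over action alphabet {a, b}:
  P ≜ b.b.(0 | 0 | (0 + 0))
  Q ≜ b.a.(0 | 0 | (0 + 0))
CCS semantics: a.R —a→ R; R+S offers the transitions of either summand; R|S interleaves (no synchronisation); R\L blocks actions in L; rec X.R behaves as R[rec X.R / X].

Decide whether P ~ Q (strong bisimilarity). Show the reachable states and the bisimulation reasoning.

not bisimilar

Reachable graph of P (3 states):
  p0 = b.b.(0 | 0 | (0 + 0)) has moves ··b··> p1
  p1 = b.(0 | 0 | (0 + 0)) has moves ··b··> p2
  p2 = 0 | 0 | (0 + 0) has moves (no moves)
Reachable graph of Q (3 states):
  q0 = b.a.(0 | 0 | (0 + 0)) has moves ··b··> q1
  q1 = a.(0 | 0 | (0 + 0)) has moves ··a··> q2
  q2 = 0 | 0 | (0 + 0) has moves (no moves)
Bisimilarity quotient blocks:
  B0 = {p0}
  B1 = {p1}
  B2 = {p2, q2}
  B3 = {q0}
  B4 = {q1}
p0 ∈ B0, q0 ∈ B3 → different blocks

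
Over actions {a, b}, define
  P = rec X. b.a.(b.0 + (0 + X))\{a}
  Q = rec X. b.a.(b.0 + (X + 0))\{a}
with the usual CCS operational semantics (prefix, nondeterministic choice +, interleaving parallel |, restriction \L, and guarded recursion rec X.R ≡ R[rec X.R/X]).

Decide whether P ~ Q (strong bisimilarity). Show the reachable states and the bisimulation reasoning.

LTS(P): 5 reachable states
  p0 = rec X. b.a.(b.0 + (0 + X))\{a} has moves --b--▸ p1
  p1 = a.(b.0 + (0 + (rec X. b.a.(b.0 + (0 + X))\{a})))\{a} has moves --a--▸ p2
  p2 = (b.0 + (0 + (rec X. b.a.(b.0 + (0 + X))\{a})))\{a} has moves --b--▸ p3, --b--▸ p4
  p3 = (a.(b.0 + (0 + (rec X. b.a.(b.0 + (0 + X))\{a})))\{a})\{a} has moves ∅
  p4 = 0\{a} has moves ∅
LTS(Q): 5 reachable states
  q0 = rec X. b.a.(b.0 + (X + 0))\{a} has moves --b--▸ q1
  q1 = a.(b.0 + ((rec X. b.a.(b.0 + (X + 0))\{a}) + 0))\{a} has moves --a--▸ q2
  q2 = (b.0 + ((rec X. b.a.(b.0 + (X + 0))\{a}) + 0))\{a} has moves --b--▸ q3, --b--▸ q4
  q3 = (a.(b.0 + ((rec X. b.a.(b.0 + (X + 0))\{a}) + 0))\{a})\{a} has moves ∅
  q4 = 0\{a} has moves ∅
Bisimilarity quotient blocks:
  B0 = {p0, q0}
  B1 = {p1, q1}
  B2 = {p2, q2}
  B3 = {p3, p4, q3, q4}
p0 ∈ B0, q0 ∈ B0 → same block

bisimilar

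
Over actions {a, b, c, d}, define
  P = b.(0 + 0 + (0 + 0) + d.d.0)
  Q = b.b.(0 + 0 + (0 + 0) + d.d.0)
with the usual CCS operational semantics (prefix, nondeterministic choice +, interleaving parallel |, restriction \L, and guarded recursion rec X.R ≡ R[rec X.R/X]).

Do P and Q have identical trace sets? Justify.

Reachable graph of P (4 states):
  s0 = b.(0 + 0 + (0 + 0) + d.d.0) :: --b--▸ s1
  s1 = 0 + 0 + (0 + 0) + d.d.0 :: --d--▸ s2
  s2 = d.0 :: --d--▸ s3
  s3 = 0 :: ·
Reachable graph of Q (5 states):
  t0 = b.b.(0 + 0 + (0 + 0) + d.d.0) :: --b--▸ t1
  t1 = b.(0 + 0 + (0 + 0) + d.d.0) :: --b--▸ t2
  t2 = 0 + 0 + (0 + 0) + d.d.0 :: --d--▸ t3
  t3 = d.0 :: --d--▸ t4
  t4 = 0 :: ·
Trace ⟨bd⟩ through P, begin at {s0}:
  [1] b ⇒ {s1}
  [2] d ⇒ {s2}
  — P admits the full trace.
Trace ⟨bd⟩ through Q, begin at {t0}:
  [1] b ⇒ {t1}
  [2] d ⇒ no successor for Q

trace-distinct — witness ⟨bd⟩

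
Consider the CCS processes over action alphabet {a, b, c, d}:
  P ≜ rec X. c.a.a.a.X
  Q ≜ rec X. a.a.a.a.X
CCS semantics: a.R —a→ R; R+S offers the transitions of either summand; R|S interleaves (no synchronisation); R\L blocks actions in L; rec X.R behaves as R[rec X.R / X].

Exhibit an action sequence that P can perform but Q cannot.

LTS(P): 4 reachable states
  m0 = rec X. c.a.a.a.X ⊢ -c-> m1
  m1 = a.a.a.(rec X. c.a.a.a.X) ⊢ -a-> m2
  m2 = a.a.(rec X. c.a.a.a.X) ⊢ -a-> m3
  m3 = a.(rec X. c.a.a.a.X) ⊢ -a-> m0
LTS(Q): 4 reachable states
  n0 = rec X. a.a.a.a.X ⊢ -a-> n1
  n1 = a.a.a.(rec X. a.a.a.a.X) ⊢ -a-> n2
  n2 = a.a.(rec X. a.a.a.a.X) ⊢ -a-> n3
  n3 = a.(rec X. a.a.a.a.X) ⊢ -a-> n0
Run σ = ⟨c⟩ on P: start {m0}
  after c @ step 1: {m1}
  P completes σ.
Run σ = ⟨c⟩ on Q: start {n0}
  after c @ step 1: ∅ (Q stuck)

c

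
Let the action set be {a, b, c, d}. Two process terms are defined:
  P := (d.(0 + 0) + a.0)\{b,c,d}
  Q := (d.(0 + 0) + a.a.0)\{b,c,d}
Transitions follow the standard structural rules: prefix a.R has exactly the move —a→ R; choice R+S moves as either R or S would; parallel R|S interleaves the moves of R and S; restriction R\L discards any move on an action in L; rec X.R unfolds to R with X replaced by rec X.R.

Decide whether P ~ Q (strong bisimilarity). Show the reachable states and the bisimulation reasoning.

NO

LTS(P): 2 reachable states
  m0 = (d.(0 + 0) + a.0)\{b,c,d} | =a=> m1
  m1 = 0\{b,c,d} | (no moves)
LTS(Q): 3 reachable states
  n0 = (d.(0 + 0) + a.a.0)\{b,c,d} | =a=> n1
  n1 = (a.0)\{b,c,d} | =a=> n2
  n2 = 0\{b,c,d} | (no moves)
Coarsest stable partition (strong bisimilarity classes):
  B0 = {m0, n1}
  B1 = {m1, n2}
  B2 = {n0}
m0 ∈ B0, n0 ∈ B2 → different blocks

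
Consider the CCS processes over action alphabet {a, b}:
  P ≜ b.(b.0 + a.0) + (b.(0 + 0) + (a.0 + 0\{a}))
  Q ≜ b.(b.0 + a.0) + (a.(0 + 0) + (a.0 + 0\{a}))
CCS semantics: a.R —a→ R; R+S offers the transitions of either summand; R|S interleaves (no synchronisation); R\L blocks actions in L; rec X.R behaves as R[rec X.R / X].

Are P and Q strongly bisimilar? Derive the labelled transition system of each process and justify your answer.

NO

Reachable graph of P (4 states):
  s0 = b.(b.0 + a.0) + (b.(0 + 0) + (a.0 + 0\{a})) has moves —a→ s1, —b→ s2, —b→ s3
  s1 = 0 has moves stopped
  s2 = 0 + 0 has moves stopped
  s3 = b.0 + a.0 has moves —a→ s1, —b→ s1
Reachable graph of Q (4 states):
  t0 = b.(b.0 + a.0) + (a.(0 + 0) + (a.0 + 0\{a})) has moves —a→ t1, —a→ t2, —b→ t3
  t1 = 0 has moves stopped
  t2 = 0 + 0 has moves stopped
  t3 = b.0 + a.0 has moves —a→ t1, —b→ t1
Partition-refinement fixed point:
  B0 = {s0}
  B1 = {s1, s2, t1, t2}
  B2 = {s3, t3}
  B3 = {t0}
s0 ∈ B0, t0 ∈ B3 → different blocks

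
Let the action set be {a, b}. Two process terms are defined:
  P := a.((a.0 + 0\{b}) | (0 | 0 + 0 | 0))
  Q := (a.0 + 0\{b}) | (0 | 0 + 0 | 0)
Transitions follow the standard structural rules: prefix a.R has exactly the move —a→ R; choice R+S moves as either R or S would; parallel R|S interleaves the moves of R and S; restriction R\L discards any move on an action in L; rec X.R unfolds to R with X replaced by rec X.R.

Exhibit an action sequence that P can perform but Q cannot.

Reachable graph of P (3 states):
  s0 = a.((a.0 + 0\{b}) | (0 | 0 + 0 | 0)) → —a→ s1
  s1 = (a.0 + 0\{b}) | (0 | 0 + 0 | 0) → —a→ s2
  s2 = 0 | (0 | 0 + 0 | 0) → stopped
Reachable graph of Q (2 states):
  t0 = (a.0 + 0\{b}) | (0 | 0 + 0 | 0) → —a→ t1
  t1 = 0 | (0 | 0 + 0 | 0) → stopped
Trace ⟨aa⟩ through P, begin at {s0}:
  [1] a ⇒ {s1}
  [2] a ⇒ {s2}
  — P admits the full trace.
Trace ⟨aa⟩ through Q, begin at {t0}:
  [1] a ⇒ {t1}
  [2] a ⇒ ∅ (Q stuck)

aa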